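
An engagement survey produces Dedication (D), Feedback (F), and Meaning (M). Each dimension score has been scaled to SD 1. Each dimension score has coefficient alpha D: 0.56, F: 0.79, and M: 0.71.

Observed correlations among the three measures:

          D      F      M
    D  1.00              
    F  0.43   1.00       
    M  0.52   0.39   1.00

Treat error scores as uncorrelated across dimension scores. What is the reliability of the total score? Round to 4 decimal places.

0.8345

Var(D+F+M) = 3 + 2·[0.43 + 0.52 + 0.39] = 3 + 2.68 = 5.68.
Because errors are independent across components, Cov(Tᵢ,Tⱼ) = Cov(Xᵢ,Xⱼ); the off-diagonal part of the true-score variance is the same as above.
True-score variance = [0.56 + 0.79 + 0.71] + 2.68 = 2.06 + 2.68 = 4.74.
Reliability = 4.74 / 5.68 = 0.8345.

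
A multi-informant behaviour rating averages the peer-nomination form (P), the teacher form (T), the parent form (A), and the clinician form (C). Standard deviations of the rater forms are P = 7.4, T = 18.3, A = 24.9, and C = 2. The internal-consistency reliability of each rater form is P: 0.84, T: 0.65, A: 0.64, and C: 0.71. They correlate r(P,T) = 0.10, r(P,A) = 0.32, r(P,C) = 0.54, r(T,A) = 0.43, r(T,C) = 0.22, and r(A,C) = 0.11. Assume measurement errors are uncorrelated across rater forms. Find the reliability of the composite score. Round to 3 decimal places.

0.780

Var(P+T+A+C) = 7.4² + 18.3² + 24.9² + 2² + 2·[7.4·18.3·0.10 + 7.4·24.9·0.32 + 7.4·2·0.54 + 18.3·24.9·0.43 + 18.3·2·0.22 + 24.9·2·0.11] = 1013.66 + 579.931 = 1593.59.
Because errors are independent across components, Cov(Tᵢ,Tⱼ) = Cov(Xᵢ,Xⱼ); the off-diagonal part of the true-score variance is the same as above.
True-score variance = [7.4²·0.84 + 18.3²·0.65 + 24.9²·0.64 + 2²·0.71] + 579.931 = 663.323 + 579.931 = 1243.25.
Reliability = 1243.25 / 1593.59 = 0.780.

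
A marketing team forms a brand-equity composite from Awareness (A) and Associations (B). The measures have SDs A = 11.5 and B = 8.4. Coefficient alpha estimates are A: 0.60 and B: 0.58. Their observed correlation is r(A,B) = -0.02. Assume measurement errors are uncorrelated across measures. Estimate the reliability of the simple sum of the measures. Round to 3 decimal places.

Var(A+B) = 11.5² + 8.4² + 2·[11.5·8.4·(-0.02)] = 202.81 − 3.864 = 198.946.
Because errors are independent across components, Cov(Tᵢ,Tⱼ) = Cov(Xᵢ,Xⱼ); the off-diagonal part of the true-score variance is the same as above.
True-score variance = [11.5²·0.60 + 8.4²·0.58] − 3.864 = 120.275 − 3.864 = 116.411.
Reliability = 116.411 / 198.946 = 0.585.

0.585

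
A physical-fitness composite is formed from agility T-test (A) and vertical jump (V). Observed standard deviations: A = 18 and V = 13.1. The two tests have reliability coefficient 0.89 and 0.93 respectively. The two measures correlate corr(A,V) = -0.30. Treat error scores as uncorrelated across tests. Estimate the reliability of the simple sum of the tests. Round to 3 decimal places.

0.865

Var(A+V) = 18² + 13.1² + 2·[18·13.1·(-0.30)] = 495.61 − 141.48 = 354.13.
Under uncorrelated errors the observed covariances equal the true-score covariances, so only the own-variance terms attenuate.
True-score variance = [18²·0.89 + 13.1²·0.93] − 141.48 = 447.957 − 141.48 = 306.477.
Reliability = 306.477 / 354.13 = 0.865.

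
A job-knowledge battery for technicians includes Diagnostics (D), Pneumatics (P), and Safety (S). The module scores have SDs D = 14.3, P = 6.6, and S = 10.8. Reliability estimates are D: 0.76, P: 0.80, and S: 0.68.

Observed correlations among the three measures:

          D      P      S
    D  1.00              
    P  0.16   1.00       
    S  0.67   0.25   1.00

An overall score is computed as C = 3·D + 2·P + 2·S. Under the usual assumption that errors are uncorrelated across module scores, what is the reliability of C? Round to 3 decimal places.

0.845

Var(C) = 3²·14.3² + 2²·6.6² + 2²·10.8² + 2·[6·14.3·6.6·0.16 + 6·14.3·10.8·0.67 + 4·6.6·10.8·0.25] = 2481.21 + 1565.47 = 4046.68.
Under uncorrelated errors the observed covariances equal the true-score covariances, so only the own-variance terms attenuate.
True-score variance = [3²·14.3²·0.76 + 2²·6.6²·0.80 + 2²·10.8²·0.68] + 1565.47 = 1855.36 + 1565.47 = 3420.83.
Reliability = 3420.83 / 4046.68 = 0.845.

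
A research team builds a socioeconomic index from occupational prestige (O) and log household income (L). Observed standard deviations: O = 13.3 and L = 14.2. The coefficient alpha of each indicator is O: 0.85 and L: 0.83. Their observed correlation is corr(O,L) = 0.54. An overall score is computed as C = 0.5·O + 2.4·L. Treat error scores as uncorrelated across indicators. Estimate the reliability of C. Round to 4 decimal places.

Var(C) = 0.5²·13.3² + 2.4²·14.2² + 2·[1.2·13.3·14.2·0.54] = 1205.67 + 244.763 = 1450.43.
With uncorrelated errors the cross-covariances are all true-score covariance, so they carry over unchanged; only the diagonal terms shrink to ρᵢσᵢ².
True-score variance = [0.5²·13.3²·0.85 + 2.4²·14.2²·0.83] + 244.763 = 1001.59 + 244.763 = 1246.35.
Reliability = 1246.35 / 1450.43 = 0.8593.

0.8593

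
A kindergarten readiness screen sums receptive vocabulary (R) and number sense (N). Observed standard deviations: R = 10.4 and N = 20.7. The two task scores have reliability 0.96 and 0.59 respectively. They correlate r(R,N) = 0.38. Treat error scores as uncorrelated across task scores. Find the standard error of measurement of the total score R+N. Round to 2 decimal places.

Var(total) = 536.65 + 163.613 = 700.263.
True-score variance = 356.643 + 163.613 = 520.255, so reliability = 0.7429.
Error variance = 700.263 − 520.255 = 180.007; SEM = √180.007 = 13.42.

13.42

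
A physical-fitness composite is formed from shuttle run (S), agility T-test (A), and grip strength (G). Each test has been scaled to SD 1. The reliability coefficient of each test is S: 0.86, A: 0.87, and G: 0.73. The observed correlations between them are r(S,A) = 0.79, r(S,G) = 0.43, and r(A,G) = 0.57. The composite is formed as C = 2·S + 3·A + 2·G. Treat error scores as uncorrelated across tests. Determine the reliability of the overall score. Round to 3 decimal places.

Var(C) = 2² + 3² + 2² + 2·[6·0.79 + 4·0.43 + 6·0.57] = 17 + 19.76 = 36.76.
Under uncorrelated errors the observed covariances equal the true-score covariances, so only the own-variance terms attenuate.
True-score variance = [2²·0.86 + 3²·0.87 + 2²·0.73] + 19.76 = 14.19 + 19.76 = 33.95.
Reliability = 33.95 / 36.76 = 0.924.

0.924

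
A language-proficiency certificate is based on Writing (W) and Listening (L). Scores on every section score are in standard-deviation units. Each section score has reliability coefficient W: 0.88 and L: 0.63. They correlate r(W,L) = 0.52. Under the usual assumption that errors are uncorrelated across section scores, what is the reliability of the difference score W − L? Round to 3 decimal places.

0.490

Var(W−L) = 1 + 1 − 2·0.52 = 2 − 1.04 = 0.96.
With uncorrelated errors the cross-covariances are all true-score covariance, so they carry over unchanged; only the diagonal terms shrink to ρᵢσᵢ².
True-score variance = [0.88 + 0.63] − 1.04 = 1.51 − 1.04 = 0.47.
Reliability = 0.47 / 0.96 = 0.490.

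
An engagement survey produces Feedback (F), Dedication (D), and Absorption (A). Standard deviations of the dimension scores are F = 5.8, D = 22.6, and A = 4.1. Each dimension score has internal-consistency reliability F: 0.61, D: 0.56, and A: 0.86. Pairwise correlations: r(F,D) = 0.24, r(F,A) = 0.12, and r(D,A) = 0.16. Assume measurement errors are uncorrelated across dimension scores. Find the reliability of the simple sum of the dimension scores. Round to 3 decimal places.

Var(F+D+A) = 5.8² + 22.6² + 4.1² + 2·[5.8·22.6·0.24 + 5.8·4.1·0.12 + 22.6·4.1·0.16] = 561.21 + 98.2768 = 659.487.
Because errors are independent across components, Cov(Tᵢ,Tⱼ) = Cov(Xᵢ,Xⱼ); the off-diagonal part of the true-score variance is the same as above.
True-score variance = [5.8²·0.61 + 22.6²·0.56 + 4.1²·0.86] + 98.2768 = 321.003 + 98.2768 = 419.279.
Reliability = 419.279 / 659.487 = 0.636.

0.636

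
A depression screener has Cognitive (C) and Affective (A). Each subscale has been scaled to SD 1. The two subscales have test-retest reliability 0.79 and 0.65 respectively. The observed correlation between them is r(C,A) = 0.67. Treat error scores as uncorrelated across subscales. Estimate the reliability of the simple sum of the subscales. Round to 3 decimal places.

0.832

Var(C+A) = 2 + 2·[0.67] = 2 + 1.34 = 3.34.
Under uncorrelated errors the observed covariances equal the true-score covariances, so only the own-variance terms attenuate.
True-score variance = [0.79 + 0.65] + 1.34 = 1.44 + 1.34 = 2.78.
Reliability = 2.78 / 3.34 = 0.832.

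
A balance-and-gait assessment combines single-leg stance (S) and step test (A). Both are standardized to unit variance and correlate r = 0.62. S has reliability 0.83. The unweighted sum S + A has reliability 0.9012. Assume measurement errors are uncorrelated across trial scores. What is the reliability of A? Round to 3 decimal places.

0.850

Var(S+A) = 2 + 2·0.62 = 3.240.
True-score variance = ρ_S + ρ_A + 2·0.62, so 0.9012 = (0.83 + ρ_A + 1.24) / 3.240.
ρ_A = 0.9012·3.240 − 0.83 − 1.24 = 0.850.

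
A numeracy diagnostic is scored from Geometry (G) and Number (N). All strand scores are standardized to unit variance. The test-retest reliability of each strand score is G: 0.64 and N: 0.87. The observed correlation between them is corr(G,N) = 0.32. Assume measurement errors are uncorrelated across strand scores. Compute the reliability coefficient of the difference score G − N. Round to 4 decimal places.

Var(G−N) = 1 + 1 − 2·0.32 = 2 − 0.64 = 1.36.
With uncorrelated errors the cross-covariances are all true-score covariance, so they carry over unchanged; only the diagonal terms shrink to ρᵢσᵢ².
True-score variance = [0.64 + 0.87] − 0.64 = 1.51 − 0.64 = 0.87.
Reliability = 0.87 / 1.36 = 0.6397.

0.6397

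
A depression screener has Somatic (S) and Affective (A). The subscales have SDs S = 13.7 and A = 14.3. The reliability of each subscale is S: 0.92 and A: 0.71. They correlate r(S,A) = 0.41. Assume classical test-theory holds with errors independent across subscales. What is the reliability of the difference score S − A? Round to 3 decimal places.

0.679

Var(S−A) = 13.7² + 14.3² − 2·13.7·14.3·0.41 = 392.18 − 160.646 = 231.534.
Because errors are independent across components, Cov(Tᵢ,Tⱼ) = Cov(Xᵢ,Xⱼ); the off-diagonal part of the true-score variance is the same as above.
True-score variance = [13.7²·0.92 + 14.3²·0.71] − 160.646 = 317.863 − 160.646 = 157.217.
Reliability = 157.217 / 231.534 = 0.679.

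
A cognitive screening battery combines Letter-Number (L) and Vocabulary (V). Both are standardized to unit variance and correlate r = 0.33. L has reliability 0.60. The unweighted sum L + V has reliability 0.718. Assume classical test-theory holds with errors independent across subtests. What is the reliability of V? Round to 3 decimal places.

Var(L+V) = 2 + 2·0.33 = 2.660.
True-score variance = ρ_L + ρ_V + 2·0.33, so 0.718 = (0.60 + ρ_V + 0.66) / 2.660.
ρ_V = 0.718·2.660 − 0.60 − 0.66 = 0.650.

0.650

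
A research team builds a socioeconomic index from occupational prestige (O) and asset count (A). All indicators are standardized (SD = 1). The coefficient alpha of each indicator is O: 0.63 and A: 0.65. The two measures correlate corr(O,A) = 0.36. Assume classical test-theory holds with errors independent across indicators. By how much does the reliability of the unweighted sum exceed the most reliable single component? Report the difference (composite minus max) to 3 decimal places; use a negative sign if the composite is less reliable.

Var(sum) = 2 + 0.72 = 2.72; true-score variance = 1.28 + 0.72 = 2; composite reliability = 0.7353.
Max component reliability = 0.6500.
Difference = 0.7353 − 0.6500 = 0.085.

0.085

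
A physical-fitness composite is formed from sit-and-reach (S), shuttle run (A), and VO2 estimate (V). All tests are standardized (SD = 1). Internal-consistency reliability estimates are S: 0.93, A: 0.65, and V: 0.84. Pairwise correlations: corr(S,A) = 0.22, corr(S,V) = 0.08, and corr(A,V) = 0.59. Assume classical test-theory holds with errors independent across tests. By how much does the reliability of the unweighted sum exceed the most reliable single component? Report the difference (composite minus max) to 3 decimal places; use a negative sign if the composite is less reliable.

-0.051

Var(sum) = 3 + 1.78 = 4.78; true-score variance = 2.42 + 1.78 = 4.2; composite reliability = 0.8787.
Max component reliability = 0.9300.
Difference = 0.8787 − 0.9300 = -0.051.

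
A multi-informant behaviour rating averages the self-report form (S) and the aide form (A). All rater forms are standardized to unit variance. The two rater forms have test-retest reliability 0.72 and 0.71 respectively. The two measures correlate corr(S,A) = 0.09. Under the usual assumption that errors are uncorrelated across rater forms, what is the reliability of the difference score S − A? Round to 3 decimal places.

0.687

Var(S−A) = 1 + 1 − 2·0.09 = 2 − 0.18 = 1.82.
With uncorrelated errors the cross-covariances are all true-score covariance, so they carry over unchanged; only the diagonal terms shrink to ρᵢσᵢ².
True-score variance = [0.72 + 0.71] − 0.18 = 1.43 − 0.18 = 1.25.
Reliability = 1.25 / 1.82 = 0.687.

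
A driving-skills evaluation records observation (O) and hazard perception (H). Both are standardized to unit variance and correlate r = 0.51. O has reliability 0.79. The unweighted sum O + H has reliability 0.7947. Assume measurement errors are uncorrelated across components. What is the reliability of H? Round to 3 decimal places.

0.590

Var(O+H) = 2 + 2·0.51 = 3.020.
True-score variance = ρ_O + ρ_H + 2·0.51, so 0.7947 = (0.79 + ρ_H + 1.02) / 3.020.
ρ_H = 0.7947·3.020 − 0.79 − 1.02 = 0.590.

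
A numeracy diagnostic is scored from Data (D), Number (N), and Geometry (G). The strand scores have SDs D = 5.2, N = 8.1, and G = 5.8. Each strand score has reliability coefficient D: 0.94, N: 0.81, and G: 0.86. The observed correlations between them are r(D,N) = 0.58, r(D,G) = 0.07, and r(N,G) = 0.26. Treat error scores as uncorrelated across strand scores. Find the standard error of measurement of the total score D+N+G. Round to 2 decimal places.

Var(total) = 126.29 + 77.5112 = 203.801.
True-score variance = 107.492 + 77.5112 = 185.003, so reliability = 0.9078.
Error variance = 203.801 − 185.003 = 18.7979; SEM = √18.7979 = 4.34.

4.34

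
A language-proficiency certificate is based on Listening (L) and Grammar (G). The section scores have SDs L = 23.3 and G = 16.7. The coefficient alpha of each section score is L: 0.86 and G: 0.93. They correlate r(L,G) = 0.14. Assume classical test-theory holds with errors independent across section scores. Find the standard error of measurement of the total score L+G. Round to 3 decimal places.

Var(total) = 821.78 + 108.951 = 930.731.
True-score variance = 726.253 + 108.951 = 835.204, so reliability = 0.8974.
Error variance = 930.731 − 835.204 = 95.5269; SEM = √95.5269 = 9.774.

9.774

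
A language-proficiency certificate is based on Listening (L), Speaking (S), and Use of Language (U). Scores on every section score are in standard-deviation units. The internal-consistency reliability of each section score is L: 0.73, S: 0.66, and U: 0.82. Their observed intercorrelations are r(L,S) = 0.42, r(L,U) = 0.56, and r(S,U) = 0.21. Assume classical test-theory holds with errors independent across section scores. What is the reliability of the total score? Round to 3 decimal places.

0.853

Var(L+S+U) = 3 + 2·[0.42 + 0.56 + 0.21] = 3 + 2.38 = 5.38.
Under uncorrelated errors the observed covariances equal the true-score covariances, so only the own-variance terms attenuate.
True-score variance = [0.73 + 0.66 + 0.82] + 2.38 = 2.21 + 2.38 = 4.59.
Reliability = 4.59 / 5.38 = 0.853.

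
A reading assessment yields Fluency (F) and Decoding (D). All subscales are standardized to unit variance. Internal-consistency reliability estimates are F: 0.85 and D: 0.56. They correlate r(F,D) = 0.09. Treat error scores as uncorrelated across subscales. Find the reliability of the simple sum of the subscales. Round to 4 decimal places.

0.7294

Var(F+D) = 2 + 2·[0.09] = 2 + 0.18 = 2.18.
Under uncorrelated errors the observed covariances equal the true-score covariances, so only the own-variance terms attenuate.
True-score variance = [0.85 + 0.56] + 0.18 = 1.41 + 0.18 = 1.59.
Reliability = 1.59 / 2.18 = 0.7294.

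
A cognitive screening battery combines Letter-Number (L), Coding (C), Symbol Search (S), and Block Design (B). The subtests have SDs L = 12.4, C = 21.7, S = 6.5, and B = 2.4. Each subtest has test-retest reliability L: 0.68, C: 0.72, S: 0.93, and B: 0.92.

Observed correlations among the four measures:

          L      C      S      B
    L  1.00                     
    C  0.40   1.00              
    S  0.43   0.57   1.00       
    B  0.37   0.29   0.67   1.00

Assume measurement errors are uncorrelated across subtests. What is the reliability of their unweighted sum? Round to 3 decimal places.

Var(L+C+S+B) = 12.4² + 21.7² + 6.5² + 2.4² + 2·[12.4·21.7·0.40 + 12.4·6.5·0.43 + 12.4·2.4·0.37 + 21.7·6.5·0.57 + 21.7·2.4·0.29 + 6.5·2.4·0.67] = 672.66 + 518.51 = 1191.17.
With uncorrelated errors the cross-covariances are all true-score covariance, so they carry over unchanged; only the diagonal terms shrink to ρᵢσᵢ².
True-score variance = [12.4²·0.68 + 21.7²·0.72 + 6.5²·0.93 + 2.4²·0.92] + 518.51 = 488.189 + 518.51 = 1006.7.
Reliability = 1006.7 / 1191.17 = 0.845.

0.845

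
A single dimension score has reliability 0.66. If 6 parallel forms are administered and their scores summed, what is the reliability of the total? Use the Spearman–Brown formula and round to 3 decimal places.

ρ_k = kρ / (1 + (k−1)ρ) = 6·0.66 / (1 + 5·0.66) = 3.960 / 4.300 = 0.921.

0.921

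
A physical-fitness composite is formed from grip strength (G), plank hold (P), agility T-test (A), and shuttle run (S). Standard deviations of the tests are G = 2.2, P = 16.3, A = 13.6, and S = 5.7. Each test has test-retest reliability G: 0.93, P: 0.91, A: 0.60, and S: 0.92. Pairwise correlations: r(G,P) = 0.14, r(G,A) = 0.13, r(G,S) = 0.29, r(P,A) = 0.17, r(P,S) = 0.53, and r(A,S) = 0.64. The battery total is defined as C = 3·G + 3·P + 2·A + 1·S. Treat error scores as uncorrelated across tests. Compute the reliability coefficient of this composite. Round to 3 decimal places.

0.880

Var(C) = 3²·2.2² + 3²·16.3² + 2²·13.6² + 5.7² + 2·[9·2.2·16.3·0.14 + 6·2.2·13.6·0.13 + 3·2.2·5.7·0.29 + 6·16.3·13.6·0.17 + 3·16.3·5.7·0.53 + 2·13.6·5.7·0.64] = 3207.1 + 1104.99 = 4312.09.
Because errors are independent across components, Cov(Tᵢ,Tⱼ) = Cov(Xᵢ,Xⱼ); the off-diagonal part of the true-score variance is the same as above.
True-score variance = [3²·2.2²·0.93 + 3²·16.3²·0.91 + 2²·13.6²·0.60 + 5.7²·0.92] + 1104.99 = 2690.31 + 1104.99 = 3795.3.
Reliability = 3795.3 / 4312.09 = 0.880.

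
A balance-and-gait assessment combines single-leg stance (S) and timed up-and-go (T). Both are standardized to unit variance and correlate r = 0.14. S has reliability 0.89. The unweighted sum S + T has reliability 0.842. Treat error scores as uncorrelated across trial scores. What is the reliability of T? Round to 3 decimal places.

Var(S+T) = 2 + 2·0.14 = 2.280.
True-score variance = ρ_S + ρ_T + 2·0.14, so 0.842 = (0.89 + ρ_T + 0.28) / 2.280.
ρ_T = 0.842·2.280 − 0.89 − 0.28 = 0.750.

0.750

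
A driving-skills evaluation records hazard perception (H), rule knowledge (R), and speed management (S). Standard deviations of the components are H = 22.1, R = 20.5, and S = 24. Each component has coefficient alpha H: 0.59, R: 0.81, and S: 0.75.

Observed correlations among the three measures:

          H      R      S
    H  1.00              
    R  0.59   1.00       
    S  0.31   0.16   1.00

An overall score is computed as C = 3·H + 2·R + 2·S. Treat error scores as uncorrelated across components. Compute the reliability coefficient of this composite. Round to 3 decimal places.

Var(C) = 3²·22.1² + 2²·20.5² + 2²·24² + 2·[6·22.1·20.5·0.59 + 6·22.1·24·0.31 + 4·20.5·24·0.16] = 8380.69 + 5810.44 = 14191.1.
Because errors are independent across components, Cov(Tᵢ,Tⱼ) = Cov(Xᵢ,Xⱼ); the off-diagonal part of the true-score variance is the same as above.
True-score variance = [3²·22.1²·0.59 + 2²·20.5²·0.81 + 2²·24²·0.75] + 5810.44 = 5683.07 + 5810.44 = 11493.5.
Reliability = 11493.5 / 14191.1 = 0.810.

0.810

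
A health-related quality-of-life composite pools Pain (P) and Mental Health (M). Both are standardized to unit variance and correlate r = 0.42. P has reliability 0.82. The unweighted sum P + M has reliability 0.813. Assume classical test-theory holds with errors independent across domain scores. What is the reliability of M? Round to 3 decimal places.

0.649

Var(P+M) = 2 + 2·0.42 = 2.840.
True-score variance = ρ_P + ρ_M + 2·0.42, so 0.813 = (0.82 + ρ_M + 0.84) / 2.840.
ρ_M = 0.813·2.840 − 0.82 − 0.84 = 0.649.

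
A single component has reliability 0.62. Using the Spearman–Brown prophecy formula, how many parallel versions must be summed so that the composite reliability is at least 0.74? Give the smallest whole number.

k ≥ ρ*(1−ρ₁)/(ρ₁(1−ρ*)) = 0.74·0.38 / (0.62·0.26) = 1.744.
Smallest integer k = 2.

2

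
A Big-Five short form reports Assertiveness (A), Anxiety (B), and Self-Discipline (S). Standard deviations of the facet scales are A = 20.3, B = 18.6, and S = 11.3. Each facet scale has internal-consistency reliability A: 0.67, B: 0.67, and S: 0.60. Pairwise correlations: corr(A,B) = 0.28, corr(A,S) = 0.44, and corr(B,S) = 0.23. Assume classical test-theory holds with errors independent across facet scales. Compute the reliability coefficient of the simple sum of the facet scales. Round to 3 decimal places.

Var(A+B+S) = 20.3² + 18.6² + 11.3² + 2·[20.3·18.6·0.28 + 20.3·11.3·0.44 + 18.6·11.3·0.23] = 885.74 + 509.991 = 1395.73.
With uncorrelated errors the cross-covariances are all true-score covariance, so they carry over unchanged; only the diagonal terms shrink to ρᵢσᵢ².
True-score variance = [20.3²·0.67 + 18.6²·0.67 + 11.3²·0.60] + 509.991 = 584.508 + 509.991 = 1094.5.
Reliability = 1094.5 / 1395.73 = 0.784.

0.784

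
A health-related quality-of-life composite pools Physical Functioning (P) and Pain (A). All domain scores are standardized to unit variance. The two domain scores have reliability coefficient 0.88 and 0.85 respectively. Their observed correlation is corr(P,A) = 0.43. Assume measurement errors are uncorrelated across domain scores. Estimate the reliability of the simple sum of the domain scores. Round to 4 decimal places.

Var(P+A) = 2 + 2·[0.43] = 2 + 0.86 = 2.86.
With uncorrelated errors the cross-covariances are all true-score covariance, so they carry over unchanged; only the diagonal terms shrink to ρᵢσᵢ².
True-score variance = [0.88 + 0.85] + 0.86 = 1.73 + 0.86 = 2.59.
Reliability = 2.59 / 2.86 = 0.9056.

0.9056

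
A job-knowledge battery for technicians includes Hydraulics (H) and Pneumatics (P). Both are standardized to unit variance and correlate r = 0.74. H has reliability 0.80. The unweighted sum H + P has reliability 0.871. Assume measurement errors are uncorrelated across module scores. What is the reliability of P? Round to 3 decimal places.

Var(H+P) = 2 + 2·0.74 = 3.480.
True-score variance = ρ_H + ρ_P + 2·0.74, so 0.871 = (0.80 + ρ_P + 1.48) / 3.480.
ρ_P = 0.871·3.480 − 0.80 − 1.48 = 0.751.

0.751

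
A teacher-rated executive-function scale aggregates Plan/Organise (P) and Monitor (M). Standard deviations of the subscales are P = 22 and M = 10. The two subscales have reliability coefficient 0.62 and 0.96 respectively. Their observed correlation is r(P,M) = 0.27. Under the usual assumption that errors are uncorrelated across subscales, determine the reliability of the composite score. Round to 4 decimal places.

0.7326

Var(P+M) = 22² + 10² + 2·[22·10·0.27] = 584 + 118.8 = 702.8.
Because errors are independent across components, Cov(Tᵢ,Tⱼ) = Cov(Xᵢ,Xⱼ); the off-diagonal part of the true-score variance is the same as above.
True-score variance = [22²·0.62 + 10²·0.96] + 118.8 = 396.08 + 118.8 = 514.88.
Reliability = 514.88 / 702.8 = 0.7326.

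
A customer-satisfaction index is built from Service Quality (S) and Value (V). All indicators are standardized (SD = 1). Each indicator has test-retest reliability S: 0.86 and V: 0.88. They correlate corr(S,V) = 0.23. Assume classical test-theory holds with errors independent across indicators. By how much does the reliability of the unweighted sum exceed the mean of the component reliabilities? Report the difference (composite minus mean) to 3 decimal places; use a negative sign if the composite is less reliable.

0.024

Var(sum) = 2 + 0.46 = 2.46; true-score variance = 1.74 + 0.46 = 2.2; composite reliability = 0.8943.
Mean component reliability = 0.8700.
Difference = 0.8943 − 0.8700 = 0.024.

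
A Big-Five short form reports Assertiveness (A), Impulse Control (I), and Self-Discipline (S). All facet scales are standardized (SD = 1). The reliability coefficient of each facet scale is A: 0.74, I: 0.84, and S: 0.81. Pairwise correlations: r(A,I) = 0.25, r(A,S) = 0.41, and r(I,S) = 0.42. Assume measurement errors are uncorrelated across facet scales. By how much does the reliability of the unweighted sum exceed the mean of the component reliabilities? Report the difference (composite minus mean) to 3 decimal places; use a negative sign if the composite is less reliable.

Var(sum) = 3 + 2.16 = 5.16; true-score variance = 2.39 + 2.16 = 4.55; composite reliability = 0.8818.
Mean component reliability = 0.7967.
Difference = 0.8818 − 0.7967 = 0.085.

0.085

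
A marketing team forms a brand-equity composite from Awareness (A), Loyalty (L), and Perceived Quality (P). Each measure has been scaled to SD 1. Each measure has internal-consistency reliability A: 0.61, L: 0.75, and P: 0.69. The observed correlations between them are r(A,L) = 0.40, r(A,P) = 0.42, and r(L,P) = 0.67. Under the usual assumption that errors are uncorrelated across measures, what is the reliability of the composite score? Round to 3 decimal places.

0.841

Var(A+L+P) = 3 + 2·[0.40 + 0.42 + 0.67] = 3 + 2.98 = 5.98.
Under uncorrelated errors the observed covariances equal the true-score covariances, so only the own-variance terms attenuate.
True-score variance = [0.61 + 0.75 + 0.69] + 2.98 = 2.05 + 2.98 = 5.03.
Reliability = 5.03 / 5.98 = 0.841.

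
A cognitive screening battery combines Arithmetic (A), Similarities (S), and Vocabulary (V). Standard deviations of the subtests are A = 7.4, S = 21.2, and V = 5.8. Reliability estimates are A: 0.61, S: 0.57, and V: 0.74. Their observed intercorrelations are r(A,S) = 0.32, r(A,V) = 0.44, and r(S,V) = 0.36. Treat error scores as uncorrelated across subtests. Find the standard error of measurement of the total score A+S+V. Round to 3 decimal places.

Var(total) = 537.84 + 226.704 = 764.544.
True-score variance = 314.478 + 226.704 = 541.182, so reliability = 0.7078.
Error variance = 764.544 − 541.182 = 223.362; SEM = √223.362 = 14.945.

14.945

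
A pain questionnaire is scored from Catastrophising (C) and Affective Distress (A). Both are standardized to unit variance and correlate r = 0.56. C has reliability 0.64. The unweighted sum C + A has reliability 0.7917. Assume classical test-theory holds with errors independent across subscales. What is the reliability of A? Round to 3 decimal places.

0.710

Var(C+A) = 2 + 2·0.56 = 3.120.
True-score variance = ρ_C + ρ_A + 2·0.56, so 0.7917 = (0.64 + ρ_A + 1.12) / 3.120.
ρ_A = 0.7917·3.120 − 0.64 − 1.12 = 0.710.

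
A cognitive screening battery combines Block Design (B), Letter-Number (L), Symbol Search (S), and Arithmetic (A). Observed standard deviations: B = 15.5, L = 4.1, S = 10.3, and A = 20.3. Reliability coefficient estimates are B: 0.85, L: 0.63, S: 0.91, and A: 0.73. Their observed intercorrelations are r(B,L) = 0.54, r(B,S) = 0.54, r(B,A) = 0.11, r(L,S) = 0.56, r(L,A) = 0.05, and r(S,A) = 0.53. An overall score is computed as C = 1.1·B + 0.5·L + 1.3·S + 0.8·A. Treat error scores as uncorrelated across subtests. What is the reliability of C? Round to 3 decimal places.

0.902

Var(C) = 1.1²·15.5² + 0.5²·4.1² + 1.3²·10.3² + 0.8²·20.3² + 2·[0.55·15.5·4.1·0.54 + 1.43·15.5·10.3·0.54 + 0.88·15.5·20.3·0.11 + 0.65·4.1·10.3·0.56 + 0.4·4.1·20.3·0.05 + 1.04·10.3·20.3·0.53] = 737.935 + 609.802 = 1347.74.
Under uncorrelated errors the observed covariances equal the true-score covariances, so only the own-variance terms attenuate.
True-score variance = [1.1²·15.5²·0.85 + 0.5²·4.1²·0.63 + 1.3²·10.3²·0.91 + 0.8²·20.3²·0.73] + 609.802 = 605.429 + 609.802 = 1215.23.
Reliability = 1215.23 / 1347.74 = 0.902.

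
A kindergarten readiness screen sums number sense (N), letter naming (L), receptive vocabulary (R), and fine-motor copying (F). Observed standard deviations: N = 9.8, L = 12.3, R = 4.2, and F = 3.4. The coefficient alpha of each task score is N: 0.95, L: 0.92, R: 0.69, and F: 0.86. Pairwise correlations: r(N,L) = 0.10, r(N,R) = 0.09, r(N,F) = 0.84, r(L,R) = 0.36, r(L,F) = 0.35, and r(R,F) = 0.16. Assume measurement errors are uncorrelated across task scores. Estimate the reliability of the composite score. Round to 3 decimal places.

0.945

Var(N+L+R+F) = 9.8² + 12.3² + 4.2² + 3.4² + 2·[9.8·12.3·0.10 + 9.8·4.2·0.09 + 9.8·3.4·0.84 + 12.3·4.2·0.36 + 12.3·3.4·0.35 + 4.2·3.4·0.16] = 276.53 + 158.533 = 435.063.
Because errors are independent across components, Cov(Tᵢ,Tⱼ) = Cov(Xᵢ,Xⱼ); the off-diagonal part of the true-score variance is the same as above.
True-score variance = [9.8²·0.95 + 12.3²·0.92 + 4.2²·0.69 + 3.4²·0.86] + 158.533 = 252.538 + 158.533 = 411.071.
Reliability = 411.071 / 435.063 = 0.945.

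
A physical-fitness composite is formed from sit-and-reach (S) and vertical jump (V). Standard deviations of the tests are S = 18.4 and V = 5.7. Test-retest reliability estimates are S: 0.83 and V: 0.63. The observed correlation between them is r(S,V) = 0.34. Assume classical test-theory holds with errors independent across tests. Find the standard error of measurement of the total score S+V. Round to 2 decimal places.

Var(total) = 371.05 + 71.3184 = 442.368.
True-score variance = 301.473 + 71.3184 = 372.792, so reliability = 0.8427.
Error variance = 442.368 − 372.792 = 69.5765; SEM = √69.5765 = 8.34.

8.34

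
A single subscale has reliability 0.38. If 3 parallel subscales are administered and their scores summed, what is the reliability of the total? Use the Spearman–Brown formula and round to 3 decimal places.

ρ_k = kρ / (1 + (k−1)ρ) = 3·0.38 / (1 + 2·0.38) = 1.140 / 1.760 = 0.648.

0.648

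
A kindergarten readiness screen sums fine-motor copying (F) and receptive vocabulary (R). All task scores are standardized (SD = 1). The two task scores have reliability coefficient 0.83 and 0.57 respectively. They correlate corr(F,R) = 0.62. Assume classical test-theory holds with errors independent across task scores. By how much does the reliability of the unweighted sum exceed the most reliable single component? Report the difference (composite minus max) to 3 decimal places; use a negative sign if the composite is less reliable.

-0.015

Var(sum) = 2 + 1.24 = 3.24; true-score variance = 1.4 + 1.24 = 2.64; composite reliability = 0.8148.
Max component reliability = 0.8300.
Difference = 0.8148 − 0.8300 = -0.015.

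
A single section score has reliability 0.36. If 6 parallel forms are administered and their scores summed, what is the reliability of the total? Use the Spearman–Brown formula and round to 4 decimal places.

ρ_k = kρ / (1 + (k−1)ρ) = 6·0.36 / (1 + 5·0.36) = 2.160 / 2.800 = 0.7714.

0.7714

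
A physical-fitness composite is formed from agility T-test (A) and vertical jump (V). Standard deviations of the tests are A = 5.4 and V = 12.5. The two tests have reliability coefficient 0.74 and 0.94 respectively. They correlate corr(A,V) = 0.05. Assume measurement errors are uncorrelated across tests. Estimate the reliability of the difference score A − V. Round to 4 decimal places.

Var(A−V) = 5.4² + 12.5² − 2·5.4·12.5·0.05 = 185.41 − 6.75 = 178.66.
Because errors are independent across components, Cov(Tᵢ,Tⱼ) = Cov(Xᵢ,Xⱼ); the off-diagonal part of the true-score variance is the same as above.
True-score variance = [5.4²·0.74 + 12.5²·0.94] − 6.75 = 168.453 − 6.75 = 161.703.
Reliability = 161.703 / 178.66 = 0.9051.

0.9051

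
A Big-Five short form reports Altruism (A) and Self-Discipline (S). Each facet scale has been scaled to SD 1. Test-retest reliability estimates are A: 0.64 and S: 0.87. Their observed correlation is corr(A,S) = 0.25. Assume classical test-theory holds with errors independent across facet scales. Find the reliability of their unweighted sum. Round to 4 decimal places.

0.8040

Var(A+S) = 2 + 2·[0.25] = 2 + 0.5 = 2.5.
With uncorrelated errors the cross-covariances are all true-score covariance, so they carry over unchanged; only the diagonal terms shrink to ρᵢσᵢ².
True-score variance = [0.64 + 0.87] + 0.5 = 1.51 + 0.5 = 2.01.
Reliability = 2.01 / 2.5 = 0.8040.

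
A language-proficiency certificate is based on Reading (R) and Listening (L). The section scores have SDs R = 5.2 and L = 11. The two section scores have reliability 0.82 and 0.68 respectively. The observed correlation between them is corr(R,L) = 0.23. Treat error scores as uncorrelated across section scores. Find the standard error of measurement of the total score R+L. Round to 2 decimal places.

Var(total) = 148.04 + 26.312 = 174.352.
True-score variance = 104.453 + 26.312 = 130.765, so reliability = 0.7500.
Error variance = 174.352 − 130.765 = 43.5872; SEM = √43.5872 = 6.60.

6.60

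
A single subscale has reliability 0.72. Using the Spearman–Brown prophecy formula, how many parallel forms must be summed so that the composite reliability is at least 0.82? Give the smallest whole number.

k ≥ ρ*(1−ρ₁)/(ρ₁(1−ρ*)) = 0.82·0.28 / (0.72·0.18) = 1.772.
Smallest integer k = 2.

2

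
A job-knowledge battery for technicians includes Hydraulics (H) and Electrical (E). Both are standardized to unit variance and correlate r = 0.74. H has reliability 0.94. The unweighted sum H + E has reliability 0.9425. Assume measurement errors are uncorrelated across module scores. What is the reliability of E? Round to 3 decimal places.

Var(H+E) = 2 + 2·0.74 = 3.480.
True-score variance = ρ_H + ρ_E + 2·0.74, so 0.9425 = (0.94 + ρ_E + 1.48) / 3.480.
ρ_E = 0.9425·3.480 − 0.94 − 1.48 = 0.860.

0.860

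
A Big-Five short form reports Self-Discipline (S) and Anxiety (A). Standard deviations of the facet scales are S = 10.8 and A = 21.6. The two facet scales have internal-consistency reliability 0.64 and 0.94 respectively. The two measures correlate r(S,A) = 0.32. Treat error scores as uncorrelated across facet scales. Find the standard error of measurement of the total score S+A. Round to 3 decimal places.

8.366

Var(total) = 583.2 + 149.299 = 732.499.
True-score variance = 513.216 + 149.299 = 662.515, so reliability = 0.9045.
Error variance = 732.499 − 662.515 = 69.984; SEM = √69.984 = 8.366.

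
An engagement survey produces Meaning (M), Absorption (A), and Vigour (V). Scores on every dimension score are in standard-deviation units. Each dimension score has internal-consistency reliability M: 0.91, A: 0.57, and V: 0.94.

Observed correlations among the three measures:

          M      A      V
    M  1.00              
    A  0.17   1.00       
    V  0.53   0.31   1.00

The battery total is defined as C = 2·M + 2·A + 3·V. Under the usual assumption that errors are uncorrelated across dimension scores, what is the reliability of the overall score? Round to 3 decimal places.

Var(C) = 2² + 2² + 3² + 2·[4·0.17 + 6·0.53 + 6·0.31] = 17 + 11.44 = 28.44.
Because errors are independent across components, Cov(Tᵢ,Tⱼ) = Cov(Xᵢ,Xⱼ); the off-diagonal part of the true-score variance is the same as above.
True-score variance = [2²·0.91 + 2²·0.57 + 3²·0.94] + 11.44 = 14.38 + 11.44 = 25.82.
Reliability = 25.82 / 28.44 = 0.908.

0.908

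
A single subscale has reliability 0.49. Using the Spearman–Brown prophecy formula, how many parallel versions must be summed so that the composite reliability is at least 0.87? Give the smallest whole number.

k ≥ ρ*(1−ρ₁)/(ρ₁(1−ρ*)) = 0.87·0.51 / (0.49·0.13) = 6.965.
Smallest integer k = 7.

7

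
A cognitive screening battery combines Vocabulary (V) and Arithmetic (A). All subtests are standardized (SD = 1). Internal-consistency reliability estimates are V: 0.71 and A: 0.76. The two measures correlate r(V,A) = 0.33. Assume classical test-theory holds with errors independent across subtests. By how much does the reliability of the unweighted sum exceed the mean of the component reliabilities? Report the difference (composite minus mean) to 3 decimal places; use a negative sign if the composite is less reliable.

0.066

Var(sum) = 2 + 0.66 = 2.66; true-score variance = 1.47 + 0.66 = 2.13; composite reliability = 0.8008.
Mean component reliability = 0.7350.
Difference = 0.8008 − 0.7350 = 0.066.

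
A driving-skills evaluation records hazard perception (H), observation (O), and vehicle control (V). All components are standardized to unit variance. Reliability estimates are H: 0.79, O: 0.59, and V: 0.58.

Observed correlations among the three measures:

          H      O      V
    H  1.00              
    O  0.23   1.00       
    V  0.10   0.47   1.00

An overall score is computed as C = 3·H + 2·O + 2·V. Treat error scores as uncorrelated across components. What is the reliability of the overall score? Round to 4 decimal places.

0.7892

Var(C) = 3² + 2² + 2² + 2·[6·0.23 + 6·0.10 + 4·0.47] = 17 + 7.72 = 24.72.
Under uncorrelated errors the observed covariances equal the true-score covariances, so only the own-variance terms attenuate.
True-score variance = [3²·0.79 + 2²·0.59 + 2²·0.58] + 7.72 = 11.79 + 7.72 = 19.51.
Reliability = 19.51 / 24.72 = 0.7892.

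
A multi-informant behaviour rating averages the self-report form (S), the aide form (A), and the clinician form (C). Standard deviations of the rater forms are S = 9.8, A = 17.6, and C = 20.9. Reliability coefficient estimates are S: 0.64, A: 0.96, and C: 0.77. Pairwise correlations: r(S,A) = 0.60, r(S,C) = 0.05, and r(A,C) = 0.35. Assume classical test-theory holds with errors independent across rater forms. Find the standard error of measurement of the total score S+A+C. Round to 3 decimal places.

12.142

Var(total) = 842.61 + 484.946 = 1327.56.
True-score variance = 695.179 + 484.946 = 1180.12, so reliability = 0.8889.
Error variance = 1327.56 − 1180.12 = 147.431; SEM = √147.431 = 12.142.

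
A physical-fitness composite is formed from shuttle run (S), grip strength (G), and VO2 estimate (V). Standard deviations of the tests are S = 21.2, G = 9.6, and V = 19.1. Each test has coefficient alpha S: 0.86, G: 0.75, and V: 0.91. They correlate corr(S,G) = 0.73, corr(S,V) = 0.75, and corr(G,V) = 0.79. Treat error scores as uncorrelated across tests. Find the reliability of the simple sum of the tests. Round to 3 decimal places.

0.943

Var(S+G+V) = 21.2² + 9.6² + 19.1² + 2·[21.2·9.6·0.73 + 21.2·19.1·0.75 + 9.6·19.1·0.79] = 906.41 + 1194.23 = 2100.64.
Under uncorrelated errors the observed covariances equal the true-score covariances, so only the own-variance terms attenuate.
True-score variance = [21.2²·0.86 + 9.6²·0.75 + 19.1²·0.91] + 1194.23 = 787.616 + 1194.23 = 1981.84.
Reliability = 1981.84 / 2100.64 = 0.943.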